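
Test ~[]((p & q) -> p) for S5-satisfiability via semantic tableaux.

Unsatisfiable

1. ~[]((p & q) -> p), 0
2. ~((p & q) -> p), 1
3. p & q, 1
4. ~p, 1
5. p, 1
6. q, 1
Accessibility: 0R0, 0R1, 1R0, 1R1
Branch closes: p and ~p both at 1.
(One branch shown.) All branches close.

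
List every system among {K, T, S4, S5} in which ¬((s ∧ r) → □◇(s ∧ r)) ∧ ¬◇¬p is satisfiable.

K, T, S4

S4-tableau for the formula:
1. ¬((s ∧ r) → □◇(s ∧ r)) ∧ ¬◇¬p, 0
2. ¬((s ∧ r) → □◇(s ∧ r)), 0
3. ¬◇¬p, 0
4. s ∧ r, 0
5. ¬□◇(s ∧ r), 0
6. s, 0
7. r, 0
8. p, 0
9. ¬◇(s ∧ r), 1
10. p, 1
11. ¬(s ∧ r), 1
12. ¬r, 1
Accessibility: 0R0, 0R1, 1R1
Complete open branch: satisfiable in S4, hence also in K, T (this S4-model is also a K-model and a T-model).
S5-tableau for the formula:
1. ¬((s ∧ r) → □◇(s ∧ r)) ∧ ¬◇¬p, 0
2. ¬((s ∧ r) → □◇(s ∧ r)), 0
3. ¬◇¬p, 0
4. s ∧ r, 0
5. ¬□◇(s ∧ r), 0
6. s, 0
7. r, 0
8. p, 0
9. ¬◇(s ∧ r), 1
10. p, 1
11. ¬(s ∧ r), 0
12. ¬(s ∧ r), 1
13. ¬r, 0
Accessibility: 0R0, 0R1, 1R0, 1R1
Branch closes: r and ¬r both at 0.
Every branch closes (one shown): unsatisfiable in S5.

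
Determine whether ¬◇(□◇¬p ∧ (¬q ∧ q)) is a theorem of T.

Valid

Tableau for the negation ◇(□◇¬p ∧ (¬q ∧ q)):
1. ◇(□◇¬p ∧ (¬q ∧ q)), w0
2. □◇¬p ∧ (¬q ∧ q), w1
3. □◇¬p, w1
4. ¬q ∧ q, w1
5. ¬q, w1
6. q, w1
Accessibility: w0Rw0, w0Rw1, w1Rw1
Branch closes: q and ¬q both at w1.
All branches of the negation close; one closing branch shown above.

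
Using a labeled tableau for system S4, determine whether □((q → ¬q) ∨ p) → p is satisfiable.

1. □((q → ¬q) ∨ p) → p, w0
2. p, w0   [→-rule on 1 (branches; this branch)]
Accessibility: w0Rw0

Yes, satisfiable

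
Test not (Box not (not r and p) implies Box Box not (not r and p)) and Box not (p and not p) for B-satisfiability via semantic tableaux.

Yes, satisfiable

1. not (Box not (not r and p) implies Box Box not (not r and p)) and Box not (p and not p), 0
2. not (Box not (not r and p) implies Box Box not (not r and p)), 0   [and-rule on 1]
3. Box not (p and not p), 0   [and-rule on 1]
4. Box not (not r and p), 0   [neg-implies-rule on 2]
5. not Box Box not (not r and p), 0   [neg-implies-rule on 2]
6. not (p and not p), 0   [Box-rule on 3 via 0R0]
7. not (not r and p), 0   [Box-rule on 4 via 0R0]
8. p, 0   [neg-and-rule on 6 (branches; this branch)]
9. r, 0   [neg-and-rule on 7 (branches; this branch)]
10. not Box not (not r and p), 1   [neg-Box-rule on 5: fresh world 1, 0R1]
11. not (p and not p), 1   [Box-rule on 3 via 0R1]
12. not (not r and p), 1   [Box-rule on 4 via 0R1]
13. p, 1   [neg-and-rule on 11 (branches; this branch)]
14. r, 1   [neg-and-rule on 12 (branches; this branch)]
15. not r and p, 2   [neg-Box-rule on 10: fresh world 2, 1R2]
16. not r, 2   [and-rule on 15]
17. p, 2   [and-rule on 15]
Accessibility: 0R0, 0R1, 1R0, 1R1, 1R2, 2R1, 2R2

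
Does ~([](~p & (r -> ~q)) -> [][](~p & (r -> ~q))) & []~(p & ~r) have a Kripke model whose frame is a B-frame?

1. ~([](~p & (r -> ~q)) -> [][](~p & (r -> ~q))) & []~(p & ~r), w0
2. ~([](~p & (r -> ~q)) -> [][](~p & (r -> ~q))), w0
3. []~(p & ~r), w0
4. [](~p & (r -> ~q)), w0
5. ~[][](~p & (r -> ~q)), w0
6. ~(p & ~r), w0
7. ~p & (r -> ~q), w0
8. ~p, w0
9. r -> ~q, w0
10. r, w0
11. ~q, w0
12. ~[](~p & (r -> ~q)), w1
13. ~(p & ~r), w1
14. ~p & (r -> ~q), w1
15. ~p, w1
16. r -> ~q, w1
17. r, w1
18. ~q, w1
19. ~(~p & (r -> ~q)), w2
20. ~(r -> ~q), w2
21. r, w2
22. q, w2
Accessibility: w0Rw0, w0Rw1, w1Rw0, w1Rw1, w1Rw2, w2Rw1, w2Rw2

Satisfiable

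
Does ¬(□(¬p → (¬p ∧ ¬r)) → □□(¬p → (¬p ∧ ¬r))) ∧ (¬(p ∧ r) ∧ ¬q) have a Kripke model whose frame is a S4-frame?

Unsatisfiable

1. ¬(□(¬p → (¬p ∧ ¬r)) → □□(¬p → (¬p ∧ ¬r))) ∧ (¬(p ∧ r) ∧ ¬q), w0
2. ¬(□(¬p → (¬p ∧ ¬r)) → □□(¬p → (¬p ∧ ¬r))), w0   [∧-rule on 1]
3. ¬(p ∧ r) ∧ ¬q, w0   [∧-rule on 1]
4. □(¬p → (¬p ∧ ¬r)), w0   [¬→-rule on 2]
5. ¬□□(¬p → (¬p ∧ ¬r)), w0   [¬→-rule on 2]
6. ¬(p ∧ r), w0   [∧-rule on 3]
7. ¬q, w0   [∧-rule on 3]
8. ¬p → (¬p ∧ ¬r), w0   [□-rule on 4 via w0Rw0]
9. ¬r, w0   [¬∧-rule on 6 (branches; this branch)]
10. ¬p ∧ ¬r, w0   [→-rule on 8 (branches; this branch)]
11. ¬p, w0   [∧-rule on 10]
12. ¬□(¬p → (¬p ∧ ¬r)), w1   [¬□-rule on 5: fresh world w1, w0Rw1]
13. ¬p → (¬p ∧ ¬r), w1   [□-rule on 4 via w0Rw1]
14. ¬p ∧ ¬r, w1   [→-rule on 13 (branches; this branch)]
15. ¬p, w1   [∧-rule on 14]
16. ¬r, w1   [∧-rule on 14]
17. ¬(¬p → (¬p ∧ ¬r)), w2   [¬□-rule on 12: fresh world w2, w1Rw2]
18. ¬p, w2   [¬→-rule on 17]
19. ¬(¬p ∧ ¬r), w2   [¬→-rule on 17]
20. ¬p → (¬p ∧ ¬r), w2   [□-rule on 4 via w0Rw2]
21. r, w2   [¬∧-rule on 19 (branches; this branch)]
22. ¬p ∧ ¬r, w2   [→-rule on 20 (branches; this branch)]
23. ¬r, w2   [∧-rule on 22]
Accessibility: w0Rw0, w0Rw1, w0Rw2, w1Rw1, w1Rw2, w2Rw2
Branch closes: r and ¬r both at w2.
(One branch shown.) All branches close.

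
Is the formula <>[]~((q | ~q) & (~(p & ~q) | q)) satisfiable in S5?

Yes, satisfiable

1. <>[]~((q | ~q) & (~(p & ~q) | q)), u
2. []~((q | ~q) & (~(p & ~q) | q)), v
3. ~((q | ~q) & (~(p & ~q) | q)), u
4. ~((q | ~q) & (~(p & ~q) | q)), v
5. ~(~(p & ~q) | q), u
6. p & ~q, u
7. ~q, u
8. p, u
9. ~(~(p & ~q) | q), v
10. p & ~q, v
11. ~q, v
12. p, v
Accessibility: uRu, uRv, vRu, vRv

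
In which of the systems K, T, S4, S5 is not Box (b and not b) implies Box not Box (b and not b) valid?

T, S4, S5

T-tableau for the negation not (not Box (b and not b) implies Box not Box (b and not b)):
1. not (not Box (b and not b) implies Box not Box (b and not b)), w0
2. not Box (b and not b), w0
3. not Box not Box (b and not b), w0
4. not (b and not b), w1
5. b, w1
6. Box (b and not b), w2
7. b and not b, w2
8. b, w2
9. not b, w2
Accessibility: w0Rw0, w0Rw1, w0Rw2, w1Rw1, w2Rw2
Branch closes: b and not b both at w2.
Every branch closes (one shown): valid in T, hence also in S4, S5 (every theorem of T is a theorem of S4 and S5).
K-tableau for the negation not (not Box (b and not b) implies Box not Box (b and not b)):
1. not (not Box (b and not b) implies Box not Box (b and not b)), w0
2. not Box (b and not b), w0
3. not Box not Box (b and not b), w0
4. not (b and not b), w1
5. b, w1
6. Box (b and not b), w2
Accessibility: w0Rw1, w0Rw2
Complete open branch: countermodel on a K-frame, so not valid in K.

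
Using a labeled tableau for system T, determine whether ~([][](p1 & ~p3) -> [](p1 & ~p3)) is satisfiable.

Unsatisfiable (every branch closes)

1. ~([][](p1 & ~p3) -> [](p1 & ~p3)), w0
2. [][](p1 & ~p3), w0
3. ~[](p1 & ~p3), w0
4. [](p1 & ~p3), w0
5. p1 & ~p3, w0
6. p1, w0
7. ~p3, w0
8. ~(p1 & ~p3), w1
9. [](p1 & ~p3), w1
10. p1 & ~p3, w1
11. p1, w1
12. ~p3, w1
13. p3, w1
Accessibility: w0Rw0, w0Rw1, w1Rw1
Branch closes: p3 and ~p3 both at w1.
All branches of the tableau close; one closing branch shown above.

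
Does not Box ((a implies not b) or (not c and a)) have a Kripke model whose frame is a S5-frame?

Satisfiable

1. not Box ((a implies not b) or (not c and a)), u
2. not ((a implies not b) or (not c and a)), v
3. not (a implies not b), v
4. not (not c and a), v
5. a, v
6. b, v
7. c, v
Accessibility: uRu, uRv, vRu, vRv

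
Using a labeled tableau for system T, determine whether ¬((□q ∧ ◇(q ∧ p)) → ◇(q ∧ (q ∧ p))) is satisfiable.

1. ¬((□q ∧ ◇(q ∧ p)) → ◇(q ∧ (q ∧ p))), 0
2. □q ∧ ◇(q ∧ p), 0   [¬→-rule on 1]
3. ¬◇(q ∧ (q ∧ p)), 0   [¬→-rule on 1]
4. □q, 0   [∧-rule on 2]
5. ◇(q ∧ p), 0   [∧-rule on 2]
6. ¬(q ∧ (q ∧ p)), 0   [¬◇-rule on 3 via 0R0]
7. q, 0   [□-rule on 4 via 0R0]
8. ¬(q ∧ p), 0   [¬∧-rule on 6 (branches; this branch)]
9. ¬p, 0   [¬∧-rule on 8 (branches; this branch)]
10. q ∧ p, 1   [◇-rule on 5: fresh world 1, 0R1]
11. q, 1   [∧-rule on 10]
12. p, 1   [∧-rule on 10]
13. ¬(q ∧ (q ∧ p)), 1   [¬◇-rule on 3 via 0R1]
14. ¬(q ∧ p), 1   [¬∧-rule on 13 (branches; this branch)]
15. ¬p, 1   [¬∧-rule on 14 (branches; this branch)]
Accessibility: 0R0, 0R1, 1R1
Branch closes: p and ¬p both at 1.
(One branch shown.) All branches close.

Unsatisfiable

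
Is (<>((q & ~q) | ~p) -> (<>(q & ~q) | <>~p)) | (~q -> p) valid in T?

Yes, valid

Tableau for the negation ~((<>((q & ~q) | ~p) -> (<>(q & ~q) | <>~p)) | (~q -> p)):
1. ~((<>((q & ~q) | ~p) -> (<>(q & ~q) | <>~p)) | (~q -> p)), w0
2. ~(<>((q & ~q) | ~p) -> (<>(q & ~q) | <>~p)), w0   [~|-rule on 1]
3. ~(~q -> p), w0   [~|-rule on 1]
4. <>((q & ~q) | ~p), w0   [~->-rule on 2]
5. ~(<>(q & ~q) | <>~p), w0   [~->-rule on 2]
6. ~q, w0   [~->-rule on 3]
7. ~p, w0   [~->-rule on 3]
8. ~<>(q & ~q), w0   [~|-rule on 5]
9. ~<>~p, w0   [~|-rule on 5]
10. ~(q & ~q), w0   [~<>-rule on 8 via w0Rw0]
11. p, w0   [~<>-rule on 9 via w0Rw0]
Accessibility: w0Rw0
Branch closes: p and ~p both at w0.
Every branch of the negation's tableau closes; the branch above is one of them.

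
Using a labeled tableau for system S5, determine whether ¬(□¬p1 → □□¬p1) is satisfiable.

No, unsatisfiable

1. ¬(□¬p1 → □□¬p1), 0
2. □¬p1, 0
3. ¬□□¬p1, 0
4. ¬p1, 0
5. ¬□¬p1, 1
6. ¬p1, 1
7. p1, 2
8. ¬p1, 2
Accessibility: 0R0, 0R1, 0R2, 1R0, 1R1, 1R2, 2R0, 2R1, 2R2
Branch closes: p1 and ¬p1 both at 2.
(One branch shown.) All branches close.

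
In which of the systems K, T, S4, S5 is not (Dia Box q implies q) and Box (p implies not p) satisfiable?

K, T, S4

S4-tableau for the formula:
1. not (Dia Box q implies q) and Box (p implies not p), u
2. not (Dia Box q implies q), u
3. Box (p implies not p), u
4. Dia Box q, u
5. not q, u
6. p implies not p, u
7. not p, u
8. Box q, v
9. p implies not p, v
10. q, v
11. not p, v
Accessibility: uRu, uRv, vRv
Complete open branch: satisfiable in S4, hence also in K, T (this S4-model is also a K-model and a T-model).
S5-tableau for the formula:
1. not (Dia Box q implies q) and Box (p implies not p), u
2. not (Dia Box q implies q), u
3. Box (p implies not p), u
4. Dia Box q, u
5. not q, u
6. p implies not p, u
7. not p, u
8. Box q, v
9. p implies not p, v
10. q, u
Accessibility: uRu, uRv, vRu, vRv
Branch closes: q and not q both at u.
Every branch closes (one shown): unsatisfiable in S5.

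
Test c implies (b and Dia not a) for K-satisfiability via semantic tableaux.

1. c implies (b and Dia not a), u
2. b and Dia not a, u   [implies-rule on 1 (branches; this branch)]
3. b, u   [and-rule on 2]
4. Dia not a, u   [and-rule on 2]
5. not a, v   [Dia-rule on 4: fresh world v, uRv]
Accessibility: uRv

Yes, satisfiable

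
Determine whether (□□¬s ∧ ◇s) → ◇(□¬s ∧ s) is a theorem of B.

Tableau for the negation ¬((□□¬s ∧ ◇s) → ◇(□¬s ∧ s)):
1. ¬((□□¬s ∧ ◇s) → ◇(□¬s ∧ s)), w0
2. □□¬s ∧ ◇s, w0
3. ¬◇(□¬s ∧ s), w0
4. □□¬s, w0
5. ◇s, w0
6. ¬(□¬s ∧ s), w0
7. □¬s, w0
8. ¬s, w0
9. s, w1
10. ¬(□¬s ∧ s), w1
11. □¬s, w1
12. ¬s, w1
Accessibility: w0Rw0, w0Rw1, w1Rw0, w1Rw1
Branch closes: s and ¬s both at w1.
Every branch of the negation's tableau closes; the branch above is one of them.

Yes, valid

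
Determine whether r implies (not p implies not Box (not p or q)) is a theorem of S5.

Tableau for the negation not (r implies (not p implies not Box (not p or q))):
1. not (r implies (not p implies not Box (not p or q))), u
2. r, u
3. not (not p implies not Box (not p or q)), u
4. not p, u
5. Box (not p or q), u
6. not p or q, u
7. q, u
Accessibility: uRu
The negation has an open branch (countermodel exists).

No, not valid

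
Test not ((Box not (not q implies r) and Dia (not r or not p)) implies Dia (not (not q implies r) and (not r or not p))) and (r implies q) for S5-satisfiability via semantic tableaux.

No, unsatisfiable

1. not ((Box not (not q implies r) and Dia (not r or not p)) implies Dia (not (not q implies r) and (not r or not p))) and (r implies q), u
2. not ((Box not (not q implies r) and Dia (not r or not p)) implies Dia (not (not q implies r) and (not r or not p))), u
3. r implies q, u
4. Box not (not q implies r) and Dia (not r or not p), u
5. not Dia (not (not q implies r) and (not r or not p)), u
6. Box not (not q implies r), u
7. Dia (not r or not p), u
8. not (not (not q implies r) and (not r or not p)), u
9. not (not q implies r), u
10. not q, u
11. not r, u
12. not (not r or not p), u
13. r, u
14. p, u
Accessibility: uRu
Branch closes: r and not r both at u.
Every branch closes; the branch above is one of them.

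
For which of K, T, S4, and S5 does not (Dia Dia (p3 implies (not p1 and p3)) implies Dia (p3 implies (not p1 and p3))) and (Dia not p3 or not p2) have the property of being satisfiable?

K, T

S4-tableau for the formula:
1. not (Dia Dia (p3 implies (not p1 and p3)) implies Dia (p3 implies (not p1 and p3))) and (Dia not p3 or not p2), w0
2. not (Dia Dia (p3 implies (not p1 and p3)) implies Dia (p3 implies (not p1 and p3))), w0   [and-rule on 1]
3. Dia not p3 or not p2, w0   [and-rule on 1]
4. Dia Dia (p3 implies (not p1 and p3)), w0   [neg-implies-rule on 2]
5. not Dia (p3 implies (not p1 and p3)), w0   [neg-implies-rule on 2]
6. not (p3 implies (not p1 and p3)), w0   [neg-Dia-rule on 5 via w0Rw0]
7. p3, w0   [neg-implies-rule on 6]
8. not (not p1 and p3), w0   [neg-implies-rule on 6]
9. not p2, w0   [or-rule on 3 (branches; this branch)]
10. p1, w0   [neg-and-rule on 8 (branches; this branch)]
11. Dia (p3 implies (not p1 and p3)), w1   [Dia-rule on 4: fresh world w1, w0Rw1]
12. not (p3 implies (not p1 and p3)), w1   [neg-Dia-rule on 5 via w0Rw1]
13. p3, w1   [neg-implies-rule on 12]
14. not (not p1 and p3), w1   [neg-implies-rule on 12]
15. p1, w1   [neg-and-rule on 14 (branches; this branch)]
16. p3 implies (not p1 and p3), w2   [Dia-rule on 11: fresh world w2, w1Rw2]
17. not (p3 implies (not p1 and p3)), w2   [neg-Dia-rule on 5 via w0Rw2]
18. p3, w2   [neg-implies-rule on 17]
19. not (not p1 and p3), w2   [neg-implies-rule on 17]
20. not p1 and p3, w2   [implies-rule on 16 (branches; this branch)]
21. not p1, w2   [and-rule on 20]
22. not p3, w2   [neg-and-rule on 19 (branches; this branch)]
Accessibility: w0Rw0, w0Rw1, w0Rw2, w1Rw1, w1Rw2, w2Rw2
Branch closes: p3 and not p3 both at w2.
Every branch closes (one shown): unsatisfiable in S4, hence also in S5 (every S5-frame is an S4-frame).
T-tableau for the formula:
1. not (Dia Dia (p3 implies (not p1 and p3)) implies Dia (p3 implies (not p1 and p3))) and (Dia not p3 or not p2), w0
2. not (Dia Dia (p3 implies (not p1 and p3)) implies Dia (p3 implies (not p1 and p3))), w0   [and-rule on 1]
3. Dia not p3 or not p2, w0   [and-rule on 1]
4. Dia Dia (p3 implies (not p1 and p3)), w0   [neg-implies-rule on 2]
5. not Dia (p3 implies (not p1 and p3)), w0   [neg-implies-rule on 2]
6. not (p3 implies (not p1 and p3)), w0   [neg-Dia-rule on 5 via w0Rw0]
7. p3, w0   [neg-implies-rule on 6]
8. not (not p1 and p3), w0   [neg-implies-rule on 6]
9. not p2, w0   [or-rule on 3 (branches; this branch)]
10. p1, w0   [neg-and-rule on 8 (branches; this branch)]
11. Dia (p3 implies (not p1 and p3)), w1   [Dia-rule on 4: fresh world w1, w0Rw1]
12. not (p3 implies (not p1 and p3)), w1   [neg-Dia-rule on 5 via w0Rw1]
13. p3, w1   [neg-implies-rule on 12]
14. not (not p1 and p3), w1   [neg-implies-rule on 12]
15. p1, w1   [neg-and-rule on 14 (branches; this branch)]
16. p3 implies (not p1 and p3), w2   [Dia-rule on 11: fresh world w2, w1Rw2]
17. not p1 and p3, w2   [implies-rule on 16 (branches; this branch)]
18. not p1, w2   [and-rule on 17]
19. p3, w2   [and-rule on 17]
Accessibility: w0Rw0, w0Rw1, w1Rw1, w1Rw2, w2Rw2
Complete open branch: satisfiable in T, hence also in K (this T-model is also a K-model).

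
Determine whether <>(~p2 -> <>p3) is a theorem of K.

Not valid

Tableau for the negation ~<>(~p2 -> <>p3):
1. ~<>(~p2 -> <>p3), w0
The negation has an open branch (countermodel exists).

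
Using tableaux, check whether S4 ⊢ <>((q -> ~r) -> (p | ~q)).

Invalid (countermodel exists)

Tableau for the negation ~<>((q -> ~r) -> (p | ~q)):
1. ~<>((q -> ~r) -> (p | ~q)), 0
2. ~((q -> ~r) -> (p | ~q)), 0
3. q -> ~r, 0
4. ~(p | ~q), 0
5. ~p, 0
6. q, 0
7. ~r, 0
Accessibility: 0R0
The negation has an open branch (countermodel exists).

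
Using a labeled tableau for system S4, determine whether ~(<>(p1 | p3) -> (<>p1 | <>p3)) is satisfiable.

1. ~(<>(p1 | p3) -> (<>p1 | <>p3)), w0
2. <>(p1 | p3), w0
3. ~(<>p1 | <>p3), w0
4. ~<>p1, w0
5. ~<>p3, w0
6. ~p1, w0
7. ~p3, w0
8. p1 | p3, w1
9. ~p1, w1
10. ~p3, w1
11. p3, w1
Accessibility: w0Rw0, w0Rw1, w1Rw1
Branch closes: p3 and ~p3 both at w1.
(One branch shown.) All branches close.

Unsatisfiable (every branch closes)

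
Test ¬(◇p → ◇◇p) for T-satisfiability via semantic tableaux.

No, unsatisfiable

1. ¬(◇p → ◇◇p), 0
2. ◇p, 0
3. ¬◇◇p, 0
4. ¬◇p, 0
5. ¬p, 0
6. p, 1
7. ¬◇p, 1
8. ¬p, 1
Accessibility: 0R0, 0R1, 1R1
Branch closes: p and ¬p both at 1.
Every branch closes; the branch above is one of them.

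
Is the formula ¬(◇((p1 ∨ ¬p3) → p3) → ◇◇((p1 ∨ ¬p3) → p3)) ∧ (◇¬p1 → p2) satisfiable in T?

1. ¬(◇((p1 ∨ ¬p3) → p3) → ◇◇((p1 ∨ ¬p3) → p3)) ∧ (◇¬p1 → p2), 0
2. ¬(◇((p1 ∨ ¬p3) → p3) → ◇◇((p1 ∨ ¬p3) → p3)), 0
3. ◇¬p1 → p2, 0
4. ◇((p1 ∨ ¬p3) → p3), 0
5. ¬◇◇((p1 ∨ ¬p3) → p3), 0
6. ¬◇((p1 ∨ ¬p3) → p3), 0
7. ¬((p1 ∨ ¬p3) → p3), 0
8. p1 ∨ ¬p3, 0
9. ¬p3, 0
10. ¬◇¬p1, 0
11. p1, 0
12. (p1 ∨ ¬p3) → p3, 1
13. ¬◇((p1 ∨ ¬p3) → p3), 1
14. ¬((p1 ∨ ¬p3) → p3), 1
15. p1 ∨ ¬p3, 1
16. ¬p3, 1
17. p1, 1
18. ¬(p1 ∨ ¬p3), 1
19. ¬p1, 1
20. p3, 1
Accessibility: 0R0, 0R1, 1R1
Branch closes: p1 and ¬p1 both at 1.
All branches of the tableau close; one closing branch shown above.

Unsatisfiable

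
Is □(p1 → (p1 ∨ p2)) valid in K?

Valid in K

Tableau for the negation ¬□(p1 → (p1 ∨ p2)):
1. ¬□(p1 → (p1 ∨ p2)), w0
2. ¬(p1 → (p1 ∨ p2)), w1
3. p1, w1
4. ¬(p1 ∨ p2), w1
5. ¬p1, w1
6. ¬p2, w1
Accessibility: w0Rw1
Branch closes: p1 and ¬p1 both at w1.
Every branch of the negation's tableau closes; the branch above is one of them.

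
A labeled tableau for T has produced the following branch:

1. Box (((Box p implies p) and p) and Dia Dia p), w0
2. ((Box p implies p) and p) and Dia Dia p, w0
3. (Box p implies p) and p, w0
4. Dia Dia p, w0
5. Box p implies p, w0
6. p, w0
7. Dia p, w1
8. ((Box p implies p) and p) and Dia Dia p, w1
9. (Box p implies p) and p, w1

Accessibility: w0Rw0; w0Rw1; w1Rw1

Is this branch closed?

No world carries both an atom and its negation.

Not closed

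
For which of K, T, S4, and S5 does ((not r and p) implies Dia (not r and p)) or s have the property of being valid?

T, S4, S5

T-tableau for the negation not (((not r and p) implies Dia (not r and p)) or s):
1. not (((not r and p) implies Dia (not r and p)) or s), u
2. not ((not r and p) implies Dia (not r and p)), u
3. not s, u
4. not r and p, u
5. not Dia (not r and p), u
6. not r, u
7. p, u
8. not (not r and p), u
9. not p, u
Accessibility: uRu
Branch closes: p and not p both at u.
Every branch closes (one shown): valid in T, hence also in S4, S5 (every theorem of T is a theorem of S4 and S5).
K-tableau for the negation not (((not r and p) implies Dia (not r and p)) or s):
1. not (((not r and p) implies Dia (not r and p)) or s), u
2. not ((not r and p) implies Dia (not r and p)), u
3. not s, u
4. not r and p, u
5. not Dia (not r and p), u
6. not r, u
7. p, u
Complete open branch: countermodel on a K-frame, so not valid in K.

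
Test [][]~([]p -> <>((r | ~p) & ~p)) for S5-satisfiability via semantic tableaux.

Yes, satisfiable

1. [][]~([]p -> <>((r | ~p) & ~p)), 0
2. []~([]p -> <>((r | ~p) & ~p)), 0
3. ~([]p -> <>((r | ~p) & ~p)), 0
4. []p, 0
5. ~<>((r | ~p) & ~p), 0
6. p, 0
7. ~((r | ~p) & ~p), 0
Accessibility: 0R0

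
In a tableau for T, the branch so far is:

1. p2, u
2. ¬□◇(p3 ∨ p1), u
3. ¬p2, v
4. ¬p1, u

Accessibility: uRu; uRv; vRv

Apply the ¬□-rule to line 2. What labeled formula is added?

a fresh world w with uRw, and ¬◇(p3 ∨ p1) at w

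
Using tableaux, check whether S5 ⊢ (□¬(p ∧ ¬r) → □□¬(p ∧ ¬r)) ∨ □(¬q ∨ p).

Tableau for the negation ¬((□¬(p ∧ ¬r) → □□¬(p ∧ ¬r)) ∨ □(¬q ∨ p)):
1. ¬((□¬(p ∧ ¬r) → □□¬(p ∧ ¬r)) ∨ □(¬q ∨ p)), w0
2. ¬(□¬(p ∧ ¬r) → □□¬(p ∧ ¬r)), w0
3. ¬□(¬q ∨ p), w0
4. □¬(p ∧ ¬r), w0
5. ¬□□¬(p ∧ ¬r), w0
6. ¬(p ∧ ¬r), w0
7. r, w0
8. ¬(¬q ∨ p), w1
9. q, w1
10. ¬p, w1
11. ¬(p ∧ ¬r), w1
12. r, w1
13. ¬□¬(p ∧ ¬r), w2
14. ¬(p ∧ ¬r), w2
15. r, w2
16. p ∧ ¬r, w3
17. p, w3
18. ¬r, w3
19. ¬(p ∧ ¬r), w3
20. r, w3
Accessibility: w0Rw0, w0Rw1, w0Rw2, w0Rw3, w1Rw0, w1Rw1, w1Rw2, w1Rw3, w2Rw0, w2Rw1, w2Rw2, w2Rw3, w3Rw0, w3Rw1, w3Rw2, w3Rw3
Branch closes: r and ¬r both at w3.
All branches of the negation close; one closing branch shown above.

Yes, valid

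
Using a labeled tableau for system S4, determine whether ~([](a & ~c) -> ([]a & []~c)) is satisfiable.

Unsatisfiable

1. ~([](a & ~c) -> ([]a & []~c)), u
2. [](a & ~c), u
3. ~([]a & []~c), u
4. a & ~c, u
5. a, u
6. ~c, u
7. ~[]~c, u
8. c, v
9. a & ~c, v
10. a, v
11. ~c, v
Accessibility: uRu, uRv, vRv
Branch closes: c and ~c both at v.
Every branch closes; the branch above is one of them.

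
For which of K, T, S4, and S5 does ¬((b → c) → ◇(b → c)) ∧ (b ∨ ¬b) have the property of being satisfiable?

K

K-tableau for the formula:
1. ¬((b → c) → ◇(b → c)) ∧ (b ∨ ¬b), w0
2. ¬((b → c) → ◇(b → c)), w0   [∧-rule on 1]
3. b ∨ ¬b, w0   [∧-rule on 1]
4. b → c, w0   [¬→-rule on 2]
5. ¬◇(b → c), w0   [¬→-rule on 2]
6. ¬b, w0   [∨-rule on 3 (branches; this branch)]
7. c, w0   [→-rule on 4 (branches; this branch)]
Complete open branch: satisfiable in K.
T-tableau for the formula:
1. ¬((b → c) → ◇(b → c)) ∧ (b ∨ ¬b), w0
2. ¬((b → c) → ◇(b → c)), w0   [∧-rule on 1]
3. b ∨ ¬b, w0   [∧-rule on 1]
4. b → c, w0   [¬→-rule on 2]
5. ¬◇(b → c), w0   [¬→-rule on 2]
6. ¬(b → c), w0   [¬◇-rule on 5 via w0Rw0]
7. b, w0   [¬→-rule on 6]
8. ¬c, w0   [¬→-rule on 6]
9. c, w0   [→-rule on 4 (branches; this branch)]
Accessibility: w0Rw0
Branch closes: c and ¬c both at w0.
Every branch closes (one shown): unsatisfiable in T, hence also in S4, S5 (every S4/S5-frame is a T-frame).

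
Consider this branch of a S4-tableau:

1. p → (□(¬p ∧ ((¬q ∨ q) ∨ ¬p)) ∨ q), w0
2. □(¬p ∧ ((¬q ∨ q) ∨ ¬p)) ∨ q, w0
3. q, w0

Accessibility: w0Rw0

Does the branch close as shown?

Not closed

No atom appears with both signs at the same world.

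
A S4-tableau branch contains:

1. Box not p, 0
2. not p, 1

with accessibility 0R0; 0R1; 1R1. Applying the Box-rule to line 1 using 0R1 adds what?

not p, 1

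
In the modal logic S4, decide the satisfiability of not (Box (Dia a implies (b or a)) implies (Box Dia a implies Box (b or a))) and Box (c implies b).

Unsatisfiable

1. not (Box (Dia a implies (b or a)) implies (Box Dia a implies Box (b or a))) and Box (c implies b), w0
2. not (Box (Dia a implies (b or a)) implies (Box Dia a implies Box (b or a))), w0
3. Box (c implies b), w0
4. Box (Dia a implies (b or a)), w0
5. not (Box Dia a implies Box (b or a)), w0
6. Box Dia a, w0
7. not Box (b or a), w0
8. c implies b, w0
9. Dia a implies (b or a), w0
10. Dia a, w0
11. b, w0
12. b or a, w0
13. a, w0
14. not (b or a), w1
15. not b, w1
16. not a, w1
17. c implies b, w1
18. Dia a implies (b or a), w1
19. Dia a, w1
20. not c, w1
21. not Dia a, w1
22. a, w2
23. c implies b, w2
24. Dia a implies (b or a), w2
25. Dia a, w2
26. b, w2
27. b or a, w2
28. a, w3
29. c implies b, w3
30. Dia a implies (b or a), w3
31. Dia a, w3
32. not a, w3
Accessibility: w0Rw0, w0Rw1, w0Rw2, w0Rw3, w1Rw1, w1Rw3, w2Rw2, w3Rw3
Branch closes: a and not a both at w3.
(One branch shown.) All branches close.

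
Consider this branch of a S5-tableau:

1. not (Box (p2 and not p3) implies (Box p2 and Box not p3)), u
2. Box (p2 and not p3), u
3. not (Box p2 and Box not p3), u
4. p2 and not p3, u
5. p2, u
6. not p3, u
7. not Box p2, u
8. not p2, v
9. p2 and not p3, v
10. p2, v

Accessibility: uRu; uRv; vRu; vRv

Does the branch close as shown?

Both p2 and not p2 appear at v.

Closed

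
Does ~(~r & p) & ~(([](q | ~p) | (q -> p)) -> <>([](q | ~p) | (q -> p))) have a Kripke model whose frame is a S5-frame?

1. ~(~r & p) & ~(([](q | ~p) | (q -> p)) -> <>([](q | ~p) | (q -> p))), u
2. ~(~r & p), u
3. ~(([](q | ~p) | (q -> p)) -> <>([](q | ~p) | (q -> p))), u
4. [](q | ~p) | (q -> p), u
5. ~<>([](q | ~p) | (q -> p)), u
6. ~([](q | ~p) | (q -> p)), u
7. ~[](q | ~p), u
8. ~(q -> p), u
9. q, u
10. ~p, u
11. [](q | ~p), u
12. q | ~p, u
13. ~(q | ~p), v
14. ~q, v
15. p, v
16. ~([](q | ~p) | (q -> p)), v
17. ~[](q | ~p), v
18. ~(q -> p), v
19. q, v
20. ~p, v
Accessibility: uRu, uRv, vRu, vRv
Branch closes: q and ~q both at v.
(One branch shown.) All branches close.

Unsatisfiable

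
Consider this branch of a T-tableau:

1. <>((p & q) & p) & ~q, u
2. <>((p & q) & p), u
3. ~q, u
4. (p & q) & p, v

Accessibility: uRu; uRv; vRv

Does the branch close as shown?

No atom appears with both signs at the same world.

No, open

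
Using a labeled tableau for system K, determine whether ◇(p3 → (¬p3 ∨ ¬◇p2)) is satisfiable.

Satisfiable

1. ◇(p3 → (¬p3 ∨ ¬◇p2)), u
2. p3 → (¬p3 ∨ ¬◇p2), v
3. ¬p3 ∨ ¬◇p2, v
4. ¬◇p2, v
Accessibility: uRv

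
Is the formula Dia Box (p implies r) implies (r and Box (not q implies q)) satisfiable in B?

Satisfiable

1. Dia Box (p implies r) implies (r and Box (not q implies q)), 0
2. r and Box (not q implies q), 0
3. r, 0
4. Box (not q implies q), 0
5. not q implies q, 0
6. q, 0
Accessibility: 0R0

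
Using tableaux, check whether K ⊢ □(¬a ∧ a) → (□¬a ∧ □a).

Tableau for the negation ¬(□(¬a ∧ a) → (□¬a ∧ □a)):
1. ¬(□(¬a ∧ a) → (□¬a ∧ □a)), w0
2. □(¬a ∧ a), w0   [¬→-rule on 1]
3. ¬(□¬a ∧ □a), w0   [¬→-rule on 1]
4. ¬□a, w0   [¬∧-rule on 3 (branches; this branch)]
5. ¬a, w1   [¬□-rule on 4: fresh world w1, w0Rw1]
6. ¬a ∧ a, w1   [□-rule on 2 via w0Rw1]
7. a, w1   [∧-rule on 6]
Accessibility: w0Rw1
Branch closes: a and ¬a both at w1.
Every branch of the negation's tableau closes; the branch above is one of them.

Valid in K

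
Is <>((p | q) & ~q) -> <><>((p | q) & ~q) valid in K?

Tableau for the negation ~(<>((p | q) & ~q) -> <><>((p | q) & ~q)):
1. ~(<>((p | q) & ~q) -> <><>((p | q) & ~q)), w0
2. <>((p | q) & ~q), w0   [~->-rule on 1]
3. ~<><>((p | q) & ~q), w0   [~->-rule on 1]
4. (p | q) & ~q, w1   [<>-rule on 2: fresh world w1, w0Rw1]
5. p | q, w1   [&-rule on 4]
6. ~q, w1   [&-rule on 4]
7. ~<>((p | q) & ~q), w1   [~<>-rule on 3 via w0Rw1]
8. p, w1   [|-rule on 5 (branches; this branch)]
Accessibility: w0Rw1
The negation has an open branch (countermodel exists).

Invalid (countermodel exists)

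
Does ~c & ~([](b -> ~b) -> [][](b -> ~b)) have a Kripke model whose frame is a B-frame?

1. ~c & ~([](b -> ~b) -> [][](b -> ~b)), u
2. ~c, u
3. ~([](b -> ~b) -> [][](b -> ~b)), u
4. [](b -> ~b), u
5. ~[][](b -> ~b), u
6. b -> ~b, u
7. ~b, u
8. ~[](b -> ~b), v
9. b -> ~b, v
10. ~b, v
11. ~(b -> ~b), w
12. b, w
Accessibility: uRu, uRv, vRu, vRv, vRw, wRv, wRw

Yes, satisfiable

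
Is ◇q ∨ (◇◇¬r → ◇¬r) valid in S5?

Tableau for the negation ¬(◇q ∨ (◇◇¬r → ◇¬r)):
1. ¬(◇q ∨ (◇◇¬r → ◇¬r)), w0
2. ¬◇q, w0   [¬∨-rule on 1]
3. ¬(◇◇¬r → ◇¬r), w0   [¬∨-rule on 1]
4. ◇◇¬r, w0   [¬→-rule on 3]
5. ¬◇¬r, w0   [¬→-rule on 3]
6. ¬q, w0   [¬◇-rule on 2 via w0Rw0]
7. r, w0   [¬◇-rule on 5 via w0Rw0]
8. ◇¬r, w1   [◇-rule on 4: fresh world w1, w0Rw1]
9. ¬q, w1   [¬◇-rule on 2 via w0Rw1]
10. r, w1   [¬◇-rule on 5 via w0Rw1]
11. ¬r, w2   [◇-rule on 8: fresh world w2, w1Rw2]
12. ¬q, w2   [¬◇-rule on 2 via w0Rw2]
13. r, w2   [¬◇-rule on 5 via w0Rw2]
Accessibility: w0Rw0, w0Rw1, w0Rw2, w1Rw0, w1Rw1, w1Rw2, w2Rw0, w2Rw1, w2Rw2
Branch closes: r and ¬r both at w2.
Every branch of the negation's tableau closes; the branch above is one of them.

Yes, valid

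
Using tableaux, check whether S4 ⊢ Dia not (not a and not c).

Invalid (countermodel exists)

Tableau for the negation not Dia not (not a and not c):
1. not Dia not (not a and not c), u
2. not a and not c, u   [neg-Dia-rule on 1 via uRu]
3. not a, u   [and-rule on 2]
4. not c, u   [and-rule on 2]
Accessibility: uRu
The negation has an open branch (countermodel exists).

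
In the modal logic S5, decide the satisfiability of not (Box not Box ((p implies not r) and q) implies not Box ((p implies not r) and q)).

Unsatisfiable

1. not (Box not Box ((p implies not r) and q) implies not Box ((p implies not r) and q)), u
2. Box not Box ((p implies not r) and q), u   [neg-implies-rule on 1]
3. Box ((p implies not r) and q), u   [neg-implies-rule on 1]
4. not Box ((p implies not r) and q), u   [Box-rule on 2 via uRu]
5. (p implies not r) and q, u   [Box-rule on 3 via uRu]
6. p implies not r, u   [and-rule on 5]
7. q, u   [and-rule on 5]
8. not r, u   [implies-rule on 6 (branches; this branch)]
9. not ((p implies not r) and q), v   [neg-Box-rule on 4: fresh world v, uRv]
10. not Box ((p implies not r) and q), v   [Box-rule on 2 via uRv]
11. (p implies not r) and q, v   [Box-rule on 3 via uRv]
12. p implies not r, v   [and-rule on 11]
13. q, v   [and-rule on 11]
14. not (p implies not r), v   [neg-and-rule on 9 (branches; this branch)]
15. p, v   [neg-implies-rule on 14]
16. r, v   [neg-implies-rule on 14]
17. not r, v   [implies-rule on 12 (branches; this branch)]
Accessibility: uRu, uRv, vRu, vRv
Branch closes: r and not r both at v.
Every branch closes; the branch above is one of them.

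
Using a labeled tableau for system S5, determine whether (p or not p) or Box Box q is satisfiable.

1. (p or not p) or Box Box q, w0
2. Box Box q, w0
3. Box q, w0
4. q, w0
Accessibility: w0Rw0

Satisfiable (open branch found)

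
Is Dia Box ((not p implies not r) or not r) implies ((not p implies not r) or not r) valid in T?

Invalid (countermodel exists)

Tableau for the negation not (Dia Box ((not p implies not r) or not r) implies ((not p implies not r) or not r)):
1. not (Dia Box ((not p implies not r) or not r) implies ((not p implies not r) or not r)), u
2. Dia Box ((not p implies not r) or not r), u
3. not ((not p implies not r) or not r), u
4. not (not p implies not r), u
5. r, u
6. not p, u
7. Box ((not p implies not r) or not r), v
8. (not p implies not r) or not r, v
9. not r, v
Accessibility: uRu, uRv, vRv
The negation has an open branch (countermodel exists).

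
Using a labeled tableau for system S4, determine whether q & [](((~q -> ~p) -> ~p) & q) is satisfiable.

Satisfiable (open branch found)

1. q & [](((~q -> ~p) -> ~p) & q), 0
2. q, 0
3. [](((~q -> ~p) -> ~p) & q), 0
4. ((~q -> ~p) -> ~p) & q, 0
5. (~q -> ~p) -> ~p, 0
6. ~p, 0
Accessibility: 0R0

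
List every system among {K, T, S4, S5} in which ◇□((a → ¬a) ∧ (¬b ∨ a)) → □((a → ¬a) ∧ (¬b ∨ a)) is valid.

S5

S4-tableau for the negation ¬(◇□((a → ¬a) ∧ (¬b ∨ a)) → □((a → ¬a) ∧ (¬b ∨ a))):
1. ¬(◇□((a → ¬a) ∧ (¬b ∨ a)) → □((a → ¬a) ∧ (¬b ∨ a))), u
2. ◇□((a → ¬a) ∧ (¬b ∨ a)), u   [¬→-rule on 1]
3. ¬□((a → ¬a) ∧ (¬b ∨ a)), u   [¬→-rule on 1]
4. □((a → ¬a) ∧ (¬b ∨ a)), v   [◇-rule on 2: fresh world v, uRv]
5. (a → ¬a) ∧ (¬b ∨ a), v   [□-rule on 4 via vRv]
6. a → ¬a, v   [∧-rule on 5]
7. ¬b ∨ a, v   [∧-rule on 5]
8. ¬a, v   [→-rule on 6 (branches; this branch)]
9. ¬b, v   [∨-rule on 7 (branches; this branch)]
10. ¬((a → ¬a) ∧ (¬b ∨ a)), w   [¬□-rule on 3: fresh world w, uRw]
11. ¬(¬b ∨ a), w   [¬∧-rule on 10 (branches; this branch)]
12. b, w   [¬∨-rule on 11]
13. ¬a, w   [¬∨-rule on 11]
Accessibility: uRu, uRv, uRw, vRv, wRw
Complete open branch: countermodel on an S4-frame, so not valid in S4, nor in K, T (the same frame is also a K-frame and a T-frame).
S5-tableau for the negation ¬(◇□((a → ¬a) ∧ (¬b ∨ a)) → □((a → ¬a) ∧ (¬b ∨ a))):
1. ¬(◇□((a → ¬a) ∧ (¬b ∨ a)) → □((a → ¬a) ∧ (¬b ∨ a))), u
2. ◇□((a → ¬a) ∧ (¬b ∨ a)), u   [¬→-rule on 1]
3. ¬□((a → ¬a) ∧ (¬b ∨ a)), u   [¬→-rule on 1]
4. □((a → ¬a) ∧ (¬b ∨ a)), v   [◇-rule on 2: fresh world v, uRv]
5. (a → ¬a) ∧ (¬b ∨ a), u   [□-rule on 4 via vRu]
6. a → ¬a, u   [∧-rule on 5]
7. ¬b ∨ a, u   [∧-rule on 5]
8. (a → ¬a) ∧ (¬b ∨ a), v   [□-rule on 4 via vRv]
9. a → ¬a, v   [∧-rule on 8]
10. ¬b ∨ a, v   [∧-rule on 8]
11. ¬a, u   [→-rule on 6 (branches; this branch)]
12. ¬b, u   [∨-rule on 7 (branches; this branch)]
13. ¬a, v   [→-rule on 9 (branches; this branch)]
14. ¬b, v   [∨-rule on 10 (branches; this branch)]
15. ¬((a → ¬a) ∧ (¬b ∨ a)), w   [¬□-rule on 3: fresh world w, uRw]
16. (a → ¬a) ∧ (¬b ∨ a), w   [□-rule on 4 via vRw]
17. a → ¬a, w   [∧-rule on 16]
18. ¬b ∨ a, w   [∧-rule on 16]
19. ¬(¬b ∨ a), w   [¬∧-rule on 15 (branches; this branch)]
20. b, w   [¬∨-rule on 19]
21. ¬a, w   [¬∨-rule on 19]
22. a, w   [∨-rule on 18 (branches; this branch)]
Accessibility: uRu, uRv, uRw, vRu, vRv, vRw, wRu, wRv, wRw
Branch closes: a and ¬a both at w.
Every branch closes (one shown): valid in S5.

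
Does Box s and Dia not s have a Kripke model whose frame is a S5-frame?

Unsatisfiable

1. Box s and Dia not s, w0
2. Box s, w0
3. Dia not s, w0
4. s, w0
5. not s, w1
6. s, w1
Accessibility: w0Rw0, w0Rw1, w1Rw0, w1Rw1
Branch closes: s and not s both at w1.
Every branch closes; the branch above is one of them.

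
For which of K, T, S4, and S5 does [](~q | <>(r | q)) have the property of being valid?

K-tableau for the negation ~[](~q | <>(r | q)):
1. ~[](~q | <>(r | q)), w0
2. ~(~q | <>(r | q)), w1
3. q, w1
4. ~<>(r | q), w1
Accessibility: w0Rw1
Complete open branch: countermodel on a K-frame, so not valid in K.
T-tableau for the negation ~[](~q | <>(r | q)):
1. ~[](~q | <>(r | q)), w0
2. ~(~q | <>(r | q)), w1
3. q, w1
4. ~<>(r | q), w1
5. ~(r | q), w1
6. ~r, w1
7. ~q, w1
Accessibility: w0Rw0, w0Rw1, w1Rw1
Branch closes: q and ~q both at w1.
Every branch closes (one shown): valid in T, hence also in S4, S5 (every theorem of T is a theorem of S4 and S5).

T, S4, S5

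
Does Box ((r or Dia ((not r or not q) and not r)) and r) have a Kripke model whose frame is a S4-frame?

1. Box ((r or Dia ((not r or not q) and not r)) and r), 0
2. (r or Dia ((not r or not q) and not r)) and r, 0   [Box-rule on 1 via 0R0]
3. r or Dia ((not r or not q) and not r), 0   [and-rule on 2]
4. r, 0   [and-rule on 2]
Accessibility: 0R0

Satisfiable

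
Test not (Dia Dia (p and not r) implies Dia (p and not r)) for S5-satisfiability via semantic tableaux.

Unsatisfiable (every branch closes)

1. not (Dia Dia (p and not r) implies Dia (p and not r)), 0
2. Dia Dia (p and not r), 0   [neg-implies-rule on 1]
3. not Dia (p and not r), 0   [neg-implies-rule on 1]
4. not (p and not r), 0   [neg-Dia-rule on 3 via 0R0]
5. r, 0   [neg-and-rule on 4 (branches; this branch)]
6. Dia (p and not r), 1   [Dia-rule on 2: fresh world 1, 0R1]
7. not (p and not r), 1   [neg-Dia-rule on 3 via 0R1]
8. r, 1   [neg-and-rule on 7 (branches; this branch)]
9. p and not r, 2   [Dia-rule on 6: fresh world 2, 1R2]
10. p, 2   [and-rule on 9]
11. not r, 2   [and-rule on 9]
12. not (p and not r), 2   [neg-Dia-rule on 3 via 0R2]
13. r, 2   [neg-and-rule on 12 (branches; this branch)]
Accessibility: 0R0, 0R1, 0R2, 1R0, 1R1, 1R2, 2R0, 2R1, 2R2
Branch closes: r and not r both at 2.
(One branch shown.) All branches close.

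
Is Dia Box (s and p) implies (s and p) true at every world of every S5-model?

Valid in S5

Tableau for the negation not (Dia Box (s and p) implies (s and p)):
1. not (Dia Box (s and p) implies (s and p)), 0
2. Dia Box (s and p), 0   [neg-implies-rule on 1]
3. not (s and p), 0   [neg-implies-rule on 1]
4. not p, 0   [neg-and-rule on 3 (branches; this branch)]
5. Box (s and p), 1   [Dia-rule on 2: fresh world 1, 0R1]
6. s and p, 0   [Box-rule on 5 via 1R0]
7. s, 0   [and-rule on 6]
8. p, 0   [and-rule on 6]
Accessibility: 0R0, 0R1, 1R0, 1R1
Branch closes: p and not p both at 0.
Every branch of the negation's tableau closes; the branch above is one of them.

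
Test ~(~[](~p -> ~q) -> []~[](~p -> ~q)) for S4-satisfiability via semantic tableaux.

Satisfiable

1. ~(~[](~p -> ~q) -> []~[](~p -> ~q)), 0
2. ~[](~p -> ~q), 0
3. ~[]~[](~p -> ~q), 0
4. ~(~p -> ~q), 1
5. ~p, 1
6. q, 1
7. [](~p -> ~q), 2
8. ~p -> ~q, 2
9. ~q, 2
Accessibility: 0R0, 0R1, 0R2, 1R1, 2R2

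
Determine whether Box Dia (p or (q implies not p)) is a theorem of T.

Tableau for the negation not Box Dia (p or (q implies not p)):
1. not Box Dia (p or (q implies not p)), 0
2. not Dia (p or (q implies not p)), 1
3. not (p or (q implies not p)), 1
4. not p, 1
5. not (q implies not p), 1
6. q, 1
7. p, 1
Accessibility: 0R0, 0R1, 1R1
Branch closes: p and not p both at 1.
All branches of the negation close; one closing branch shown above.

Valid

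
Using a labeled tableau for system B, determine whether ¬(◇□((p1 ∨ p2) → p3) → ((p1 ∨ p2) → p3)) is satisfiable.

1. ¬(◇□((p1 ∨ p2) → p3) → ((p1 ∨ p2) → p3)), 0
2. ◇□((p1 ∨ p2) → p3), 0   [¬→-rule on 1]
3. ¬((p1 ∨ p2) → p3), 0   [¬→-rule on 1]
4. p1 ∨ p2, 0   [¬→-rule on 3]
5. ¬p3, 0   [¬→-rule on 3]
6. p2, 0   [∨-rule on 4 (branches; this branch)]
7. □((p1 ∨ p2) → p3), 1   [◇-rule on 2: fresh world 1, 0R1]
8. (p1 ∨ p2) → p3, 0   [□-rule on 7 via 1R0]
9. (p1 ∨ p2) → p3, 1   [□-rule on 7 via 1R1]
10. ¬(p1 ∨ p2), 0   [→-rule on 8 (branches; this branch)]
11. ¬p1, 0   [¬∨-rule on 10]
12. ¬p2, 0   [¬∨-rule on 10]
Accessibility: 0R0, 0R1, 1R0, 1R1
Branch closes: p2 and ¬p2 both at 0.
Every branch closes; the branch above is one of them.

No, unsatisfiable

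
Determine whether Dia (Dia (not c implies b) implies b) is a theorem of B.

Invalid (countermodel exists)

Tableau for the negation not Dia (Dia (not c implies b) implies b):
1. not Dia (Dia (not c implies b) implies b), w0
2. not (Dia (not c implies b) implies b), w0
3. Dia (not c implies b), w0
4. not b, w0
5. not c implies b, w1
6. not (Dia (not c implies b) implies b), w1
7. Dia (not c implies b), w1
8. not b, w1
9. c, w1
10. not c implies b, w2
11. b, w2
Accessibility: w0Rw0, w0Rw1, w1Rw0, w1Rw1, w1Rw2, w2Rw1, w2Rw2
The negation has an open branch (countermodel exists).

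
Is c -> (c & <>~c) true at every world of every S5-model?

No, not valid

Tableau for the negation ~(c -> (c & <>~c)):
1. ~(c -> (c & <>~c)), w0
2. c, w0   [~->-rule on 1]
3. ~(c & <>~c), w0   [~->-rule on 1]
4. ~<>~c, w0   [~&-rule on 3 (branches; this branch)]
Accessibility: w0Rw0
The negation has an open branch (countermodel exists).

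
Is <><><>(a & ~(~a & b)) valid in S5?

Tableau for the negation ~<><><>(a & ~(~a & b)):
1. ~<><><>(a & ~(~a & b)), u
2. ~<><>(a & ~(~a & b)), u
3. ~<>(a & ~(~a & b)), u
4. ~(a & ~(~a & b)), u
5. ~a & b, u
6. ~a, u
7. b, u
Accessibility: uRu
The negation has an open branch (countermodel exists).

No, not valid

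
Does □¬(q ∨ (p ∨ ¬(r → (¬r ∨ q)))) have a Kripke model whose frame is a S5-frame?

Yes, satisfiable

1. □¬(q ∨ (p ∨ ¬(r → (¬r ∨ q)))), w0
2. ¬(q ∨ (p ∨ ¬(r → (¬r ∨ q)))), w0
3. ¬q, w0
4. ¬(p ∨ ¬(r → (¬r ∨ q))), w0
5. ¬p, w0
6. r → (¬r ∨ q), w0
7. ¬r ∨ q, w0
8. ¬r, w0
Accessibility: w0Rw0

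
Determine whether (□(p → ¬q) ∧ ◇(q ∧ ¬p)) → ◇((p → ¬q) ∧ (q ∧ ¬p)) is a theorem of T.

Valid in T

Tableau for the negation ¬((□(p → ¬q) ∧ ◇(q ∧ ¬p)) → ◇((p → ¬q) ∧ (q ∧ ¬p))):
1. ¬((□(p → ¬q) ∧ ◇(q ∧ ¬p)) → ◇((p → ¬q) ∧ (q ∧ ¬p))), u
2. □(p → ¬q) ∧ ◇(q ∧ ¬p), u
3. ¬◇((p → ¬q) ∧ (q ∧ ¬p)), u
4. □(p → ¬q), u
5. ◇(q ∧ ¬p), u
6. ¬((p → ¬q) ∧ (q ∧ ¬p)), u
7. p → ¬q, u
8. ¬(q ∧ ¬p), u
9. ¬q, u
10. p, u
11. q ∧ ¬p, v
12. q, v
13. ¬p, v
14. ¬((p → ¬q) ∧ (q ∧ ¬p)), v
15. p → ¬q, v
16. ¬(q ∧ ¬p), v
17. p, v
Accessibility: uRu, uRv, vRv
Branch closes: p and ¬p both at v.
Every branch of the negation's tableau closes; the branch above is one of them.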